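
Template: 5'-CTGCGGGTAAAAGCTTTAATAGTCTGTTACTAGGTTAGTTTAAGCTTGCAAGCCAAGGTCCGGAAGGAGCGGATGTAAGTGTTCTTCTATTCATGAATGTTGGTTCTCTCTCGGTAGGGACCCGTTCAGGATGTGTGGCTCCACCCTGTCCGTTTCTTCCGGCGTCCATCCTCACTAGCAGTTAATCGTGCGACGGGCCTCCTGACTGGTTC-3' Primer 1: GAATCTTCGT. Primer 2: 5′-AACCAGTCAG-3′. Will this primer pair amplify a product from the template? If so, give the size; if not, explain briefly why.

Primer 1 (GAATCTTCGT) does not match the top strand, and its reverse complement ACGAAGATTC does not match either.
With no annealing site for primer 1, no amplification occurs.

No product — primer 1 has no binding site in the template.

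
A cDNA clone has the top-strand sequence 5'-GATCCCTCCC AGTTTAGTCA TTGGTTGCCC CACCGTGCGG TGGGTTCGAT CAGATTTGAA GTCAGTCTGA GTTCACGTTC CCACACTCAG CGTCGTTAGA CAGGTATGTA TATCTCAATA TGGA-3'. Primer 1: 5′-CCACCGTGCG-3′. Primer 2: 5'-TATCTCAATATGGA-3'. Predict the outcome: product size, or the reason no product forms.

No product — both primers anneal to the same strand and extend in the same direction.

Primer 1 (CCACCGTGCG) matches the top strand at positions 30–39 (3' end points downstream).
Primer 2 (TATCTCAATATGGA) also matches the top strand directly, at positions 111–124 — its reverse complement TCCATATTGAGATA is not present.
Both primers anneal to the bottom strand with 3' ends pointing the same way, so neither can prime synthesis back toward the other.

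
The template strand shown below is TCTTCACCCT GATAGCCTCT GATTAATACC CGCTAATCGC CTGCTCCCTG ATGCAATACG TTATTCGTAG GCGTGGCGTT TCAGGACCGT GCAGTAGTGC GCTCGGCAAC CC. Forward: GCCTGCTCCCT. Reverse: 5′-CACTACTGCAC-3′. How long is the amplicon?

61 bp

The forward primer matches the template at positions 39–49.
The reverse primer's reverse complement is GTGCAGTAGTG, which matches the template at positions 89–99.
Amplicon spans positions 39–99: 61 bp.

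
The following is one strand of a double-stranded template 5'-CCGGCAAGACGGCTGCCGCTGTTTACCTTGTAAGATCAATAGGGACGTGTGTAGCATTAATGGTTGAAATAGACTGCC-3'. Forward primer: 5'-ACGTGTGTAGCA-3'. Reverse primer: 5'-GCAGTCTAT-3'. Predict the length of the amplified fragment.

Scanning the template, ACGTGTGTAGCA occurs at positions 45–56; this primer anneals to the bottom strand there with its 3' end pointing downstream.
The reverse primer's reverse complement is ATAGACTGC, which matches the template at positions 69–77.
Product length = (reverse-primer end) − (forward-primer start) + 1 = 77 − 45 + 1 = 33 bp.

33 bp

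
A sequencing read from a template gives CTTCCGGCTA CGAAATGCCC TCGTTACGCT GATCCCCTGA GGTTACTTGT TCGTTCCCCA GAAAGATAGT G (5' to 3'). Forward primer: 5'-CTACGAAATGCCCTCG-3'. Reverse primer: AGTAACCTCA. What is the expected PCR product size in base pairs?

Forward primer CTACGAAATGCCCTCG is found on the top strand at positions 8–23.
The reverse primer's reverse complement is TGAGGTTACT, which matches the template at positions 38–47.
Amplicon spans positions 8–47: 40 bp.

40 bp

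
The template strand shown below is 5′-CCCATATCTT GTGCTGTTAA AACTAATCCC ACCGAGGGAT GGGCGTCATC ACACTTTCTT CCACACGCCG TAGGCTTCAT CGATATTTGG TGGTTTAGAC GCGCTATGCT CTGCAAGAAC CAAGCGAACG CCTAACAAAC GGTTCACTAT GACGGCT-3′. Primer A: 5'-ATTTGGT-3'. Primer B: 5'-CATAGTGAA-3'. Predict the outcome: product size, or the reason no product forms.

Yes — a 67 bp product.

Primer A (ATTTGGT) matches the top strand at positions 85–91; it acts as a forward primer.
Primer B's reverse complement is TTCACTATG, matching the top strand at positions 143–151; it acts as a reverse primer.
The 3' ends face each other across positions 85–151, giving a 67 bp product.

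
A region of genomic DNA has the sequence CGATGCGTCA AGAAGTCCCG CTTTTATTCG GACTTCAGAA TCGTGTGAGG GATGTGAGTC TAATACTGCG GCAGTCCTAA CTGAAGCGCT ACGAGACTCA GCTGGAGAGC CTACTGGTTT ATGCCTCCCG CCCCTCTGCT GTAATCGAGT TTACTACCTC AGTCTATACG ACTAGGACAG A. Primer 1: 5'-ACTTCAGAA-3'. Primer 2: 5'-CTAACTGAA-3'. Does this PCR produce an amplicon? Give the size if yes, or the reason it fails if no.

No product — both primers anneal to the same strand and extend in the same direction.

Primer 1 (ACTTCAGAA) matches the top strand at positions 32–40 (3' end points downstream).
Primer 2 (CTAACTGAA) also matches the top strand directly, at positions 77–85 — its reverse complement TTCAGTTAG is not present.
Both primers anneal to the bottom strand with 3' ends pointing the same way, so neither can prime synthesis back toward the other.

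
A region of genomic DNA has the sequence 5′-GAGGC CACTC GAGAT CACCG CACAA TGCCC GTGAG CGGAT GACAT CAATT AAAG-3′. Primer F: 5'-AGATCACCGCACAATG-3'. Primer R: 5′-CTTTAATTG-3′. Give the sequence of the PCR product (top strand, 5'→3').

5'-AGATCACCGCACAATGCCCGTGAGCGGATGACATCAATTAAAG-3'

Forward primer AGATCACCGCACAATG is found on the top strand at positions 12–27.
Reverse complement of the reverse primer: CAATTAAAG. This occurs on the top strand at positions 46–54.
The product is the template from position 12 through 54 (43 bp).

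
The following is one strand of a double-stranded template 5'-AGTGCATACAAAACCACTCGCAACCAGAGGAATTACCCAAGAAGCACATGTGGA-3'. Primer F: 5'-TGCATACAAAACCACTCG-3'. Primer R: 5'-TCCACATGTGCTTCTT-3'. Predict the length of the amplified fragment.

The forward primer matches the template at positions 3–20.
Taking the reverse complement of TCCACATGTGCTTCTT gives AAGAAGCACATGTGGA, found at positions 39–54 on the template; the primer anneals here to the top strand with its 3' end pointing upstream.
The product runs from position 3 to position 54, so its length is 54 − 3 + 1 = 52 bp.

52 bp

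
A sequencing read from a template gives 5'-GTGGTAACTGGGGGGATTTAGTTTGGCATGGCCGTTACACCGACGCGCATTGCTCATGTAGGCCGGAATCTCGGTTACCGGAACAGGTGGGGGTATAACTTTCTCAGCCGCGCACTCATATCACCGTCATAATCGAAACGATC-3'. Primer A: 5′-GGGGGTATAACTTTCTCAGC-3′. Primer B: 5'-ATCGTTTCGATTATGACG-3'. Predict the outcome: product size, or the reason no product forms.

Primer A (GGGGGTATAACTTTCTCAGC) matches the top strand at positions 89–108; it acts as a forward primer.
Primer B's reverse complement is CGTCATAATCGAAACGAT, matching the top strand at positions 125–142; it acts as a reverse primer.
The 3' ends face each other across positions 89–142, giving a 54 bp product.

Yes — a 54 bp product.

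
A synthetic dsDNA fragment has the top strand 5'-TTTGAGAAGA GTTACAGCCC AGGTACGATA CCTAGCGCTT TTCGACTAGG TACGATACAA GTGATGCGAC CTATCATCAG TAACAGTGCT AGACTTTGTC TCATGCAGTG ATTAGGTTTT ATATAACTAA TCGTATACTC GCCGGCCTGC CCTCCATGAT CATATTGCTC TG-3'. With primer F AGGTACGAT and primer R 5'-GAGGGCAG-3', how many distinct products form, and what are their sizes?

The forward primer AGGTACGAT matches the top strand at positions 21–29, 48–56.
The reverse primer's reverse complement is CTGCCCTC, matching at positions 147–154.
Each forward site pairs with the reverse site to give a product ending at position 154: sizes 134, 107 bp.

Two products: 134 bp, 107 bp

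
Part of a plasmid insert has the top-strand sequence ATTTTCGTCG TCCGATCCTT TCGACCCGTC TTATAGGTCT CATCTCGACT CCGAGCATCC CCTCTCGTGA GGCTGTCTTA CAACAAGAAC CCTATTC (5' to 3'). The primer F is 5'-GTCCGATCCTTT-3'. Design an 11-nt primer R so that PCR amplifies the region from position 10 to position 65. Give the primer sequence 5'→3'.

The product's 3' end on the top strand is position 65.
The reverse primer anneals to the top strand over positions 55–65, i.e. to GCATCCCCTCT.
Its sequence written 5'→3' is the reverse complement: AGAGGGGATGC.

5'-AGAGGGGATGC-3'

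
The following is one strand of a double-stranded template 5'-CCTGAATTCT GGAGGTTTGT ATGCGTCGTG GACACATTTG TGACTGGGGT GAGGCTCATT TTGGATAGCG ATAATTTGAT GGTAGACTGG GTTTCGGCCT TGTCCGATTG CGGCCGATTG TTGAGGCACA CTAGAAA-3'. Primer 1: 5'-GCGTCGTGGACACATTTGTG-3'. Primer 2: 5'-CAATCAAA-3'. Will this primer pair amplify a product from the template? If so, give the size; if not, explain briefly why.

Primer 2 (CAATCAAA) does not match the top strand, and its reverse complement TTTGATTG does not match either.
With no annealing site for primer 2, no amplification occurs.

No product — primer 2 has no binding site in the template.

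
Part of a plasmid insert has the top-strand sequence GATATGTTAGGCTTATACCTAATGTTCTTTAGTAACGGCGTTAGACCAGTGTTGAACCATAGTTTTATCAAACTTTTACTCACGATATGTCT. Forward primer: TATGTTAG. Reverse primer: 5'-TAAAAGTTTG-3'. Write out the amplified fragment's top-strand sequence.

5'-TATGTTAGGCTTATACCTAATGTTCTTTAGTAACGGCGTTAGACCAGTGTTGAACCATAGTTTTATCAAACTTTTA-3'

Scanning the template, TATGTTAG occurs at positions 3–10; this primer anneals to the bottom strand there with its 3' end pointing downstream.
Taking the reverse complement of TAAAAGTTTG gives CAAACTTTTA, found at positions 69–78 on the template; the primer anneals here to the top strand with its 3' end pointing upstream.
The product is the template from position 3 through 78 (76 bp).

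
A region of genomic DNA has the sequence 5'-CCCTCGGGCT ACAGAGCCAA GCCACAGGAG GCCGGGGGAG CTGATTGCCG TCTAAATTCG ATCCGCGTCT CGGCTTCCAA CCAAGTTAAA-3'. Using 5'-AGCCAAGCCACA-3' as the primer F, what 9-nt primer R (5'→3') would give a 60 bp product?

The forward primer binds at positions 15–26, so a 60 bp product ends at position 15 + 60 − 1 = 74.
The reverse primer anneals to the top strand over positions 66–74, i.e. to CGTCTCGGC.
Its sequence written 5'→3' is the reverse complement: GCCGAGACG.

5'-GCCGAGACG-3'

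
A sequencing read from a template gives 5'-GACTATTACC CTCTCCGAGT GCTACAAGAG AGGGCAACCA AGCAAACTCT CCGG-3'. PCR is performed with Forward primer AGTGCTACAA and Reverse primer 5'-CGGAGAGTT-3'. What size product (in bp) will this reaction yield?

Scanning the template, AGTGCTACAA occurs at positions 18–27; this primer anneals to the bottom strand there with its 3' end pointing downstream.
Taking the reverse complement of CGGAGAGTT gives AACTCTCCG, found at positions 45–53 on the template; the primer anneals here to the top strand with its 3' end pointing upstream.
The product runs from position 18 to position 53, so its length is 53 − 18 + 1 = 36 bp.

36 bp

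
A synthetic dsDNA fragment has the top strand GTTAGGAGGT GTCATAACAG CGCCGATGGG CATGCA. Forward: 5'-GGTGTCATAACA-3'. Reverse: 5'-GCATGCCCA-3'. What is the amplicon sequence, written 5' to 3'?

Forward primer GGTGTCATAACA is found on the top strand at positions 8–19.
Taking the reverse complement of GCATGCCCA gives TGGGCATGC, found at positions 27–35 on the template; the primer anneals here to the top strand with its 3' end pointing upstream.
The product is the template from position 8 through 35 (28 bp).

5'-GGTGTCATAACAGCGCCGATGGGCATGC-3'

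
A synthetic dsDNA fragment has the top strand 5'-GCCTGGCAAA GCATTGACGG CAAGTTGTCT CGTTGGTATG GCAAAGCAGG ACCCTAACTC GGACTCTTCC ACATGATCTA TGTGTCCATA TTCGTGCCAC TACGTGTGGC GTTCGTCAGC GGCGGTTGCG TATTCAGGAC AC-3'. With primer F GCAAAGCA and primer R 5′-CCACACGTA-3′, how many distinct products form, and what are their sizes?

Two products: 104 bp, 69 bp

The forward primer GCAAAGCA matches the top strand at positions 6–13, 41–48.
The reverse primer's reverse complement is TACGTGTGG, matching at positions 101–109.
Each forward site pairs with the reverse site to give a product ending at position 109: sizes 104, 69 bp.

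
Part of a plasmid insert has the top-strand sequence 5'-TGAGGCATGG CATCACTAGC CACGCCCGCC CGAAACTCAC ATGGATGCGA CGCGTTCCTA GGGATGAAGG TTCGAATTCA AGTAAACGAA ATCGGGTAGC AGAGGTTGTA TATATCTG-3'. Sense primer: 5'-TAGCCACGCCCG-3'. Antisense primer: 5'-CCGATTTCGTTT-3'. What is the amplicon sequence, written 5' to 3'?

5'-TAGCCACGCCCGCCCGAAACTCACATGGATGCGACGCGTTCCTAGGGATGAAGGTTCGAATTCAAGTAAACGAAATCGG-3'

Scanning the template, TAGCCACGCCCG occurs at positions 17–28; this primer anneals to the bottom strand there with its 3' end pointing downstream.
Taking the reverse complement of CCGATTTCGTTT gives AAACGAAATCGG, found at positions 84–95 on the template; the primer anneals here to the top strand with its 3' end pointing upstream.
The product is the template from position 17 through 95 (79 bp).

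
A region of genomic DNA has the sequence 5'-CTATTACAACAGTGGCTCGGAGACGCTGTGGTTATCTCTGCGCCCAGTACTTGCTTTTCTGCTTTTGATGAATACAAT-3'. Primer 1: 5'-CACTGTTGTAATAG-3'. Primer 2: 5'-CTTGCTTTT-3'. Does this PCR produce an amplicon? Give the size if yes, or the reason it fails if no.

Primer 1 (CACTGTTGTAATAG) has reverse complement CTATTACAACAGTG, which matches the top strand at positions 1–14; primer 1 anneals to the top strand there with its 3' end pointing upstream toward position 1.
Primer 2 (CTTGCTTTT) matches the top strand directly at positions 50–58; it anneals to the bottom strand with its 3' end pointing downstream toward position 58.
The 3' ends diverge (primer 1 extends toward position 1, primer 2 toward position 78), so the primers never converge on a shared product.

No product — the primers' 3' ends point away from each other.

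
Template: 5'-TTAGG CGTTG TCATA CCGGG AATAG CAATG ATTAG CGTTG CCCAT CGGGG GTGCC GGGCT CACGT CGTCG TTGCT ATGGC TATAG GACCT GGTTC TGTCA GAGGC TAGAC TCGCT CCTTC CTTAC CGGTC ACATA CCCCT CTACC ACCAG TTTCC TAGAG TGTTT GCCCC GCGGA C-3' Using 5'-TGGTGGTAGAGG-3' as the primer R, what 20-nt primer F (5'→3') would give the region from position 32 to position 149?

5'-TTAGCGTTGCCCATCGGGGG-3'

The reverse primer's reverse complement CCTCTACCACCA matches the template at positions 138–149; the product starts at position 32.
The forward primer is identical to the top strand over positions 32–51: TTAGCGTTGCCCATCGGGGG.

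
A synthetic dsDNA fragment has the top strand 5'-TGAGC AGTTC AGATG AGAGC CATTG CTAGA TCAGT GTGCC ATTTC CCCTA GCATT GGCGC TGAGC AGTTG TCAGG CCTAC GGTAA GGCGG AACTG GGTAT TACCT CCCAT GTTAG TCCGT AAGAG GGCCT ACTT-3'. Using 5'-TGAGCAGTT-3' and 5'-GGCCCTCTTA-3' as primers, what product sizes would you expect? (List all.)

129 bp, 69 bp

The forward primer TGAGCAGTT matches the top strand at positions 1–9, 61–69.
The reverse primer's reverse complement is TAAGAGGGCC, matching at positions 120–129.
Each forward site pairs with the reverse site to give a product ending at position 129: sizes 129, 69 bp.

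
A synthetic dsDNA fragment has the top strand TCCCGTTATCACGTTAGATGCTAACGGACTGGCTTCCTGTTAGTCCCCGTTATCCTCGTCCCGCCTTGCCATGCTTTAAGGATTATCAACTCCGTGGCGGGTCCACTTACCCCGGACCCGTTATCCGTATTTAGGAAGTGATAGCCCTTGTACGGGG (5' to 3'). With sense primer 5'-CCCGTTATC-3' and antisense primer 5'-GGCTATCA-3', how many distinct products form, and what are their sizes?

Three products: 145 bp, 101 bp, 30 bp

The forward primer CCCGTTATC matches the top strand at positions 2–10, 46–54, 117–125.
The reverse primer's reverse complement is TGATAGCC, matching at positions 139–146.
Each forward site pairs with the reverse site to give a product ending at position 146: sizes 145, 101, 30 bp.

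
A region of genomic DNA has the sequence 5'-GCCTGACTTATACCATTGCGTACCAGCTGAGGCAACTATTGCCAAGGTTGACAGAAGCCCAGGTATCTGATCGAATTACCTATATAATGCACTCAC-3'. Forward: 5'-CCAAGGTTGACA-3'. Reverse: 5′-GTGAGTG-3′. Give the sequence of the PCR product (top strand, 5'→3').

Forward primer CCAAGGTTGACA is found on the top strand at positions 42–53.
Taking the reverse complement of GTGAGTG gives CACTCAC, found at positions 90–96 on the template; the primer anneals here to the top strand with its 3' end pointing upstream.
The product is the template from position 42 through 96 (55 bp).

5'-CCAAGGTTGACAGAAGCCCAGGTATCTGATCGAATTACCTATATAATGCACTCAC-3'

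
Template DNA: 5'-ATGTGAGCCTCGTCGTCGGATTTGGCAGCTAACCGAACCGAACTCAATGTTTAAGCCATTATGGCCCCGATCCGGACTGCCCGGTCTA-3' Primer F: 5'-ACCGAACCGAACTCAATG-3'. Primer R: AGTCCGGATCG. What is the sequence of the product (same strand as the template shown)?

Scanning the template, ACCGAACCGAACTCAATG occurs at positions 32–49; this primer anneals to the bottom strand there with its 3' end pointing downstream.
Reverse complement of the reverse primer: CGATCCGGACT. This occurs on the top strand at positions 68–78.
The product is the template from position 32 through 78 (47 bp).

5'-ACCGAACCGAACTCAATGTTTAAGCCATTATGGCCCCGATCCGGACT-3'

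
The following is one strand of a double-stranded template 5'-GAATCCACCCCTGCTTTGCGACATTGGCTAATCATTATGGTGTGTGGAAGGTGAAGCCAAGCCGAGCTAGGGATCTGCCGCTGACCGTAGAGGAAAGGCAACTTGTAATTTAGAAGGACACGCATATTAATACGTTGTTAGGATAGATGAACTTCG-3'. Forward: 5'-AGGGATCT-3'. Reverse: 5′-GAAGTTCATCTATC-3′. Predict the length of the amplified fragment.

Scanning the template, AGGGATCT occurs at positions 69–76; this primer anneals to the bottom strand there with its 3' end pointing downstream.
The reverse primer's reverse complement is GATAGATGAACTTC, which matches the template at positions 142–155.
Product length = (reverse-primer end) − (forward-primer start) + 1 = 155 − 69 + 1 = 87 bp.

87 bp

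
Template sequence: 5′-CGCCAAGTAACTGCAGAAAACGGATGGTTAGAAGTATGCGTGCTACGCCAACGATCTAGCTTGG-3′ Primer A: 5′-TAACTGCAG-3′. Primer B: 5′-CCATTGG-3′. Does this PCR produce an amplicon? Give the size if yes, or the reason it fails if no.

Primer B (CCATTGG) does not match the top strand, and its reverse complement CCAATGG does not match either.
With no annealing site for primer B, no amplification occurs.

No product — primer B has no binding site in the template.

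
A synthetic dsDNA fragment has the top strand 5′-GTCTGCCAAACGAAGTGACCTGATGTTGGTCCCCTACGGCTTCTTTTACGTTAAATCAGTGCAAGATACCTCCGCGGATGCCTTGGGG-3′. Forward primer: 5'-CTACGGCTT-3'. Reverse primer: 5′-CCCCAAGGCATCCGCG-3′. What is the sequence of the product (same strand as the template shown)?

Forward primer CTACGGCTT is found on the top strand at positions 34–42.
Taking the reverse complement of CCCCAAGGCATCCGCG gives CGCGGATGCCTTGGGG, found at positions 73–88 on the template; the primer anneals here to the top strand with its 3' end pointing upstream.
The product is the template from position 34 through 88 (55 bp).

5'-CTACGGCTTCTTTTACGTTAAATCAGTGCAAGATACCTCCGCGGATGCCTTGGGG-3'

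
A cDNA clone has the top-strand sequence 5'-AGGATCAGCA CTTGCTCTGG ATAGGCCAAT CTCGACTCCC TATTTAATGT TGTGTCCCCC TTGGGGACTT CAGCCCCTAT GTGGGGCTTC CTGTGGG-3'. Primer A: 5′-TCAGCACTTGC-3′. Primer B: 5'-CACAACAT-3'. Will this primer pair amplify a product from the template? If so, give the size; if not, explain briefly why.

Primer A (TCAGCACTTGC) matches the top strand at positions 5–15; it acts as a forward primer.
Primer B's reverse complement is ATGTTGTG, matching the top strand at positions 47–54; it acts as a reverse primer.
The 3' ends face each other across positions 5–54, giving a 50 bp product.

Yes — a 50 bp product.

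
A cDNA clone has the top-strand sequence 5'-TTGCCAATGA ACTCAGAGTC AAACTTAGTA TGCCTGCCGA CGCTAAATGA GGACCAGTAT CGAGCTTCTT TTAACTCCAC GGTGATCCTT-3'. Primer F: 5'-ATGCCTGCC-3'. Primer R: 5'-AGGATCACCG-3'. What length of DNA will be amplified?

Forward primer ATGCCTGCC is found on the top strand at positions 30–38.
The reverse primer's reverse complement is CGGTGATCCT, which matches the template at positions 80–89.
The product runs from position 30 to position 89, so its length is 89 − 30 + 1 = 60 bp.

60 bp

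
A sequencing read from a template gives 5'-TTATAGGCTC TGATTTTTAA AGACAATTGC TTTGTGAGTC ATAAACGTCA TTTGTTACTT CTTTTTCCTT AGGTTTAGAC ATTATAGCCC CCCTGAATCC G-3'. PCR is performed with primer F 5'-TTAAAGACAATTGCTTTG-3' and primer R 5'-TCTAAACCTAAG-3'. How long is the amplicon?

63 bp

Scanning the template, TTAAAGACAATTGCTTTG occurs at positions 17–34; this primer anneals to the bottom strand there with its 3' end pointing downstream.
Taking the reverse complement of TCTAAACCTAAG gives CTTAGGTTTAGA, found at positions 68–79 on the template; the primer anneals here to the top strand with its 3' end pointing upstream.
Amplicon spans positions 17–79: 63 bp.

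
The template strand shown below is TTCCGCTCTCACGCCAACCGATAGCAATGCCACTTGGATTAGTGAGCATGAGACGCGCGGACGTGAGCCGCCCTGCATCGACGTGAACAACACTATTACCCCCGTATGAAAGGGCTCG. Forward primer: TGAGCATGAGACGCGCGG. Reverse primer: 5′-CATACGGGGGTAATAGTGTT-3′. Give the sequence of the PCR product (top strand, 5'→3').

5'-TGAGCATGAGACGCGCGGACGTGAGCCGCCCTGCATCGACGTGAACAACACTATTACCCCCGTATG-3'

The forward primer matches the template at positions 43–60.
Reverse complement of the reverse primer: AACACTATTACCCCCGTATG. This occurs on the top strand at positions 89–108.
The product is the template from position 43 through 108 (66 bp).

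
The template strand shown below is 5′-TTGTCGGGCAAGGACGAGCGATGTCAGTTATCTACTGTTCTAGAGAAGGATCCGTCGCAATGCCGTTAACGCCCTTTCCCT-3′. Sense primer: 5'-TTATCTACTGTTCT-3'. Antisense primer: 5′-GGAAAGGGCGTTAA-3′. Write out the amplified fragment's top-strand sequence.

5'-TTATCTACTGTTCTAGAGAAGGATCCGTCGCAATGCCGTTAACGCCCTTTCC-3'

Scanning the template, TTATCTACTGTTCT occurs at positions 28–41; this primer anneals to the bottom strand there with its 3' end pointing downstream.
Reverse complement of the reverse primer: TTAACGCCCTTTCC. This occurs on the top strand at positions 66–79.
The product is the template from position 28 through 79 (52 bp).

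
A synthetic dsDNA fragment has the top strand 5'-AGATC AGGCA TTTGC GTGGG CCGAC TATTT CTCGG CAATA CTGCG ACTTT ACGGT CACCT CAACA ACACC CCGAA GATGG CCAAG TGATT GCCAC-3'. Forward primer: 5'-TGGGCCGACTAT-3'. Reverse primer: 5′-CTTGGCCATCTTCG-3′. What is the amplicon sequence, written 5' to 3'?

5'-TGGGCCGACTATTTCTCGGCAATACTGCGACTTTACGGTCACCTCAACAACACCCCGAAGATGGCCAAG-3'

Forward primer TGGGCCGACTAT is found on the top strand at positions 17–28.
The reverse primer's reverse complement is CGAAGATGGCCAAG, which matches the template at positions 72–85.
The product is the template from position 17 through 85 (69 bp).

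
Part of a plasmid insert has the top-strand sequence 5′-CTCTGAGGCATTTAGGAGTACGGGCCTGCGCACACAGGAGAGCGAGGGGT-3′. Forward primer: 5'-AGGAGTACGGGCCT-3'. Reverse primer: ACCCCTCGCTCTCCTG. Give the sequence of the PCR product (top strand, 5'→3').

5'-AGGAGTACGGGCCTGCGCACACAGGAGAGCGAGGGGT-3'

Scanning the template, AGGAGTACGGGCCT occurs at positions 14–27; this primer anneals to the bottom strand there with its 3' end pointing downstream.
The reverse primer's reverse complement is CAGGAGAGCGAGGGGT, which matches the template at positions 35–50.
The product is the template from position 14 through 50 (37 bp).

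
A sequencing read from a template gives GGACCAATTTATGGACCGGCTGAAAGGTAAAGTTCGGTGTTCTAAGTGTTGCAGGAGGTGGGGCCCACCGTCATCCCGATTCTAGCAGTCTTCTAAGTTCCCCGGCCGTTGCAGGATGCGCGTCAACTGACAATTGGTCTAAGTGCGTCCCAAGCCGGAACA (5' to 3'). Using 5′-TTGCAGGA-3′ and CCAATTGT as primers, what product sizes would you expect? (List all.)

89 bp, 29 bp

The forward primer TTGCAGGA matches the top strand at positions 49–56, 109–116.
The reverse primer's reverse complement is ACAATTGG, matching at positions 130–137.
Each forward site pairs with the reverse site to give a product ending at position 137: sizes 89, 29 bp.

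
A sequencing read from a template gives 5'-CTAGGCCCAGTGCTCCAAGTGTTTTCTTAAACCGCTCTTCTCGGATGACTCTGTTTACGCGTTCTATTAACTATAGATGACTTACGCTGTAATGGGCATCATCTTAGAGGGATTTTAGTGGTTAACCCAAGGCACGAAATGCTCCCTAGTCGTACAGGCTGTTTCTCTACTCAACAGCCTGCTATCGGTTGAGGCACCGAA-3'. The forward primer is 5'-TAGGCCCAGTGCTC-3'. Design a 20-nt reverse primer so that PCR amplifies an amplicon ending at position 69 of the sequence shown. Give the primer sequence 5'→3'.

5'-TAATAGAACGCGTAAACAGA-3'

The forward primer binds at positions 2–15; the product's 3' end on the top strand is position 69.
The reverse primer anneals to the top strand over positions 50–69, i.e. to TCTGTTTACGCGTTCTATTA.
Its sequence written 5'→3' is the reverse complement: TAATAGAACGCGTAAACAGA.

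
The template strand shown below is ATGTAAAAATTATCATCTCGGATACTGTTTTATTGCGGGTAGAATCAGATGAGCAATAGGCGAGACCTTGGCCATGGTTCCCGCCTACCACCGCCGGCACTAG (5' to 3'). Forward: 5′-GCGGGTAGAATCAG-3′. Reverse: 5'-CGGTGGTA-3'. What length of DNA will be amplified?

59 bp

The forward primer matches the template at positions 35–48.
The reverse primer's reverse complement is TACCACCG, which matches the template at positions 86–93.
Amplicon spans positions 35–93: 59 bp.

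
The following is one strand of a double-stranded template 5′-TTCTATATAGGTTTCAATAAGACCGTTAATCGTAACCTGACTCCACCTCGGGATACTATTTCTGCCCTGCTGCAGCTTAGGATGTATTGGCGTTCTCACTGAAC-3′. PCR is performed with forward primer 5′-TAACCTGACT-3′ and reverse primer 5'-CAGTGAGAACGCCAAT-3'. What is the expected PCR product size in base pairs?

The forward primer matches the template at positions 33–42.
Reverse complement of the reverse primer: ATTGGCGTTCTCACTG. This occurs on the top strand at positions 86–101.
Amplicon spans positions 33–101: 69 bp.

69 bp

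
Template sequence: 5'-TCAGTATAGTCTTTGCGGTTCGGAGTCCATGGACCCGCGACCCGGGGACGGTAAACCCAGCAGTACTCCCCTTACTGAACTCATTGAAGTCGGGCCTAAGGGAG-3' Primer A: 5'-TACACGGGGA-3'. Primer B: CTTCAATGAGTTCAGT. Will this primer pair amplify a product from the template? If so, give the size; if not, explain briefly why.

No product — primer A has no binding site in the template.

Primer A (TACACGGGGA) does not match the top strand, and its reverse complement TCCCCGTGTA does not match either.
With no annealing site for primer A, no amplification occurs.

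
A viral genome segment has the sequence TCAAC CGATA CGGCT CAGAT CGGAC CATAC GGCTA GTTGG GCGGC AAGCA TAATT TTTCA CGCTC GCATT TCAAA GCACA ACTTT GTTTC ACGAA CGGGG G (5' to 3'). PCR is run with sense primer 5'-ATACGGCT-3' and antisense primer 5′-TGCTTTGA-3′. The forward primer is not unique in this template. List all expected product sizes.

The forward primer ATACGGCT matches the top strand at positions 8–15, 27–34.
The reverse primer's reverse complement is TCAAAGCA, matching at positions 71–78.
Each forward site pairs with the reverse site to give a product ending at position 78: sizes 71, 52 bp.

71 bp, 52 bp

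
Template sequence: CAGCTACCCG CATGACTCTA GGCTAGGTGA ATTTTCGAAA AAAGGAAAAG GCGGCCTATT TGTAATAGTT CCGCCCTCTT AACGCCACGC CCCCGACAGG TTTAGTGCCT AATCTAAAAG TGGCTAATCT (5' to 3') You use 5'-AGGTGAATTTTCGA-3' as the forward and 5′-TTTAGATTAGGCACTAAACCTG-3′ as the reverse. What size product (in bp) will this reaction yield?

94 bp

Forward primer AGGTGAATTTTCGA is found on the top strand at positions 25–38.
The reverse primer's reverse complement is CAGGTTTAGTGCCTAATCTAAA, which matches the template at positions 97–118.
The product runs from position 25 to position 118, so its length is 118 − 25 + 1 = 94 bp.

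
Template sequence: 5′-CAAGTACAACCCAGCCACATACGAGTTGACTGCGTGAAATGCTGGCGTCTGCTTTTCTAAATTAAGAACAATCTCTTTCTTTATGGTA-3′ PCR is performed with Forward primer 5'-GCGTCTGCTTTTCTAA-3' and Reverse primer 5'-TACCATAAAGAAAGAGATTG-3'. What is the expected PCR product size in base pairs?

44 bp

Scanning the template, GCGTCTGCTTTTCTAA occurs at positions 45–60; this primer anneals to the bottom strand there with its 3' end pointing downstream.
Reverse complement of the reverse primer: CAATCTCTTTCTTTATGGTA. This occurs on the top strand at positions 69–88.
Amplicon spans positions 45–88: 44 bp.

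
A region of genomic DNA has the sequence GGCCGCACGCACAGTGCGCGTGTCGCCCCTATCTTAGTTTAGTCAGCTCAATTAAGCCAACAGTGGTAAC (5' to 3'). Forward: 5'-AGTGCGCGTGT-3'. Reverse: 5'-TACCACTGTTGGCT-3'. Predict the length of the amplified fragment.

Scanning the template, AGTGCGCGTGT occurs at positions 13–23; this primer anneals to the bottom strand there with its 3' end pointing downstream.
Reverse complement of the reverse primer: AGCCAACAGTGGTA. This occurs on the top strand at positions 55–68.
Product length = (reverse-primer end) − (forward-primer start) + 1 = 68 − 13 + 1 = 56 bp.

56 bp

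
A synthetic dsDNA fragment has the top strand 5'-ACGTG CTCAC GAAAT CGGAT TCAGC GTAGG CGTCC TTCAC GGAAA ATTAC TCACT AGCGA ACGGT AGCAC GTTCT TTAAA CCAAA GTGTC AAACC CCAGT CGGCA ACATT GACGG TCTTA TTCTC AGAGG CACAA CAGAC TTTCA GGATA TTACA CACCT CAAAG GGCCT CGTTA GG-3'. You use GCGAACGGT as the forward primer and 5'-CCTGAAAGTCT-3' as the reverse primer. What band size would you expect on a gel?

91 bp

Forward primer GCGAACGGT is found on the top strand at positions 57–65.
Reverse complement of the reverse primer: AGACTTTCAGG. This occurs on the top strand at positions 137–147.
Product length = (reverse-primer end) − (forward-primer start) + 1 = 147 − 57 + 1 = 91 bp.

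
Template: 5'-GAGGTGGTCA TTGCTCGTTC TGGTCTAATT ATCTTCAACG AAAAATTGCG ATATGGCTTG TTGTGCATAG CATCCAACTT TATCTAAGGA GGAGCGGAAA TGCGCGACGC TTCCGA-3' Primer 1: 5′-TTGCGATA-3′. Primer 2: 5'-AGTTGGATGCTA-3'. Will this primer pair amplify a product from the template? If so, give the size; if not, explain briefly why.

Yes — a 34 bp product.

Primer 1 (TTGCGATA) matches the top strand at positions 46–53; it acts as a forward primer.
Primer 2's reverse complement is TAGCATCCAACT, matching the top strand at positions 68–79; it acts as a reverse primer.
The 3' ends face each other across positions 46–79, giving a 34 bp product.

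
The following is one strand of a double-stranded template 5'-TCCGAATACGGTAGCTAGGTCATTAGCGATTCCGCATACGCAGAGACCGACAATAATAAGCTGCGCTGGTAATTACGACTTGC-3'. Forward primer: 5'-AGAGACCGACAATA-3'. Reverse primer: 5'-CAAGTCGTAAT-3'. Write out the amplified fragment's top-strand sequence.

5'-AGAGACCGACAATAATAAGCTGCGCTGGTAATTACGACTTG-3'

Forward primer AGAGACCGACAATA is found on the top strand at positions 42–55.
The reverse primer's reverse complement is ATTACGACTTG, which matches the template at positions 72–82.
The product is the template from position 42 through 82 (41 bp).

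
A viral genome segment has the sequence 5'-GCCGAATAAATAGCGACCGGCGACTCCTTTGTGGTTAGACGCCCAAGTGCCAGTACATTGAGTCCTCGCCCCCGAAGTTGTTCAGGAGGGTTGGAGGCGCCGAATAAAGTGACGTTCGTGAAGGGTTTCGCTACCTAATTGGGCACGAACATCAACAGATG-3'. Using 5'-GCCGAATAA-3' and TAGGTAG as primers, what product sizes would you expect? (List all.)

137 bp, 39 bp

The forward primer GCCGAATAA matches the top strand at positions 1–9, 99–107.
The reverse primer's reverse complement is CTACCTA, matching at positions 131–137.
Each forward site pairs with the reverse site to give a product ending at position 137: sizes 137, 39 bp.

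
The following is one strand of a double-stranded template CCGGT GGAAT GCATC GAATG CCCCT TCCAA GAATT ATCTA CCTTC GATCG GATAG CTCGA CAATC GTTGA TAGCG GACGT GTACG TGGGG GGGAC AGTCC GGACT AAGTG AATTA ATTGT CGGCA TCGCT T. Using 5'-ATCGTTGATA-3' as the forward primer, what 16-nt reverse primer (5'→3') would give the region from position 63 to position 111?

The product's 3' end on the top strand is position 111.
The reverse primer anneals to the top strand over positions 96–111, i.e. to AGTCCGGACTAAGTGA.
Its sequence written 5'→3' is the reverse complement: TCACTTAGTCCGGACT.

5'-TCACTTAGTCCGGACT-3'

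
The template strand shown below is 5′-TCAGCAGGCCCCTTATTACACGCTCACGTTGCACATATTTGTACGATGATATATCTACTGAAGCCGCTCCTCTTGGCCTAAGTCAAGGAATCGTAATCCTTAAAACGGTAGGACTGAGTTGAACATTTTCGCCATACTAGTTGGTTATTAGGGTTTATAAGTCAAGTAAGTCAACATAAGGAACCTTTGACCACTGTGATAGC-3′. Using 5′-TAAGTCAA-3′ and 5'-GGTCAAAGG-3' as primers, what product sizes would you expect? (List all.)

The forward primer TAAGTCAA matches the top strand at positions 79–86, 158–165, 167–174.
The reverse primer's reverse complement is CCTTTGACC, matching at positions 184–192.
Each forward site pairs with the reverse site to give a product ending at position 192: sizes 114, 35, 26 bp.

114 bp, 35 bp, 26 bp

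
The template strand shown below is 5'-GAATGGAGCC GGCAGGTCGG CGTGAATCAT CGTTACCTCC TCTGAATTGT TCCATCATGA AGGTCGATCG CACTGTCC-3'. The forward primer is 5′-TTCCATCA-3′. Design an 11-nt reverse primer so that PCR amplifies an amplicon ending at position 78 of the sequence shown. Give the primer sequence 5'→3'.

The forward primer binds at positions 50–57; the product's 3' end on the top strand is position 78.
The reverse primer anneals to the top strand over positions 68–78, i.e. to TCGCACTGTCC.
Its sequence written 5'→3' is the reverse complement: GGACAGTGCGA.

5'-GGACAGTGCGA-3'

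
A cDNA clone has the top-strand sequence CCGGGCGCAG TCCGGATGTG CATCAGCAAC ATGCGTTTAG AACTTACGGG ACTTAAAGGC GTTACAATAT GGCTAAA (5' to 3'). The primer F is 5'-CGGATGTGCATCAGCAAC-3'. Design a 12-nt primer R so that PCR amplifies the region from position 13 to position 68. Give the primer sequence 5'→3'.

5'-ATTGTAACGCCT-3'

The product's 3' end on the top strand is position 68.
The reverse primer anneals to the top strand over positions 57–68, i.e. to AGGCGTTACAAT.
Its sequence written 5'→3' is the reverse complement: ATTGTAACGCCT.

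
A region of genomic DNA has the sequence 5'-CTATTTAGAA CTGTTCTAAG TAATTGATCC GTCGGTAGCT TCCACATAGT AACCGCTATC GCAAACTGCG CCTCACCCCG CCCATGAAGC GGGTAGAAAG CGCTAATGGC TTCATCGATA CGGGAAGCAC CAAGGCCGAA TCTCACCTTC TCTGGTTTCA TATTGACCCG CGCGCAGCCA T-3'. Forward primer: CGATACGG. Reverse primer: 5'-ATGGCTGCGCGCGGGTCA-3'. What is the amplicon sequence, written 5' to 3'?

Scanning the template, CGATACGG occurs at positions 116–123; this primer anneals to the bottom strand there with its 3' end pointing downstream.
Taking the reverse complement of ATGGCTGCGCGCGGGTCA gives TGACCCGCGCGCAGCCAT, found at positions 164–181 on the template; the primer anneals here to the top strand with its 3' end pointing upstream.
The product is the template from position 116 through 181 (66 bp).

5'-CGATACGGGAAGCACCAAGGCCGAATCTCACCTTCTCTGGTTTCATATTGACCCGCGCGCAGCCAT-3'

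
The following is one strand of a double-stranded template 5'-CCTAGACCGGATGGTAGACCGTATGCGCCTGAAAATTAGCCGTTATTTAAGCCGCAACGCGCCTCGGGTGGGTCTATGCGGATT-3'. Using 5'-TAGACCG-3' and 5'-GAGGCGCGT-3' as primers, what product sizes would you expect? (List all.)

The forward primer TAGACCG matches the top strand at positions 3–9, 15–21.
The reverse primer's reverse complement is ACGCGCCTC, matching at positions 57–65.
Each forward site pairs with the reverse site to give a product ending at position 65: sizes 63, 51 bp.

63 bp, 51 bp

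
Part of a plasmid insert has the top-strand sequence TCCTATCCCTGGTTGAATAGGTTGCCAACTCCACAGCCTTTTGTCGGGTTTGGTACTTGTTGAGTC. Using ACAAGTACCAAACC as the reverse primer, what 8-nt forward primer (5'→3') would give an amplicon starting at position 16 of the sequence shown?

5'-AATAGGTT-3'

The reverse primer's reverse complement GGTTTGGTACTTGT matches the template at positions 47–60; the product starts at position 16.
The forward primer is identical to the top strand over positions 16–23: AATAGGTT.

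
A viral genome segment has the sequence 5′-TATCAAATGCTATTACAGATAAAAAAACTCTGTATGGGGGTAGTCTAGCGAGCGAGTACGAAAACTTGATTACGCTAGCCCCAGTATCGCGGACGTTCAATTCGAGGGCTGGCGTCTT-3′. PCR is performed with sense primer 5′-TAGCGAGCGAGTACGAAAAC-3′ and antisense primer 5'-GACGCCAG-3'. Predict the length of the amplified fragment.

71 bp

Forward primer TAGCGAGCGAGTACGAAAAC is found on the top strand at positions 46–65.
The reverse primer's reverse complement is CTGGCGTC, which matches the template at positions 109–116.
The product runs from position 46 to position 116, so its length is 116 − 46 + 1 = 71 bp.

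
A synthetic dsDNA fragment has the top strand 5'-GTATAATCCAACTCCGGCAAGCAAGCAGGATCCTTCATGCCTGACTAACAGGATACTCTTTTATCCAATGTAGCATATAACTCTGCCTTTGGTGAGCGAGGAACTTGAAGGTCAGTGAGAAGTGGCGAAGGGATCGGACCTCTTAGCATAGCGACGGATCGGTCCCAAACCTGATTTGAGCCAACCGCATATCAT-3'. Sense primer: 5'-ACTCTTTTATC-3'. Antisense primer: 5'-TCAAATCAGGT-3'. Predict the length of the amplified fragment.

The forward primer matches the template at positions 55–65.
Taking the reverse complement of TCAAATCAGGT gives ACCTGATTTGA, found at positions 169–179 on the template; the primer anneals here to the top strand with its 3' end pointing upstream.
Product length = (reverse-primer end) − (forward-primer start) + 1 = 179 − 55 + 1 = 125 bp.

125 bp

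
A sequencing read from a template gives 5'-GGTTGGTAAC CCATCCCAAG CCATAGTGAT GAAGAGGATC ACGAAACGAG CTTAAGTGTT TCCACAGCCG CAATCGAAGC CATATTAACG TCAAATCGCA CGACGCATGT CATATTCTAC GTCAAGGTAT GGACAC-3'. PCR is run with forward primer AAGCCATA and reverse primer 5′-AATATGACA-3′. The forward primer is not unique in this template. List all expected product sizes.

99 bp, 40 bp

The forward primer AAGCCATA matches the top strand at positions 18–25, 77–84.
The reverse primer's reverse complement is TGTCATATT, matching at positions 108–116.
Each forward site pairs with the reverse site to give a product ending at position 116: sizes 99, 40 bp.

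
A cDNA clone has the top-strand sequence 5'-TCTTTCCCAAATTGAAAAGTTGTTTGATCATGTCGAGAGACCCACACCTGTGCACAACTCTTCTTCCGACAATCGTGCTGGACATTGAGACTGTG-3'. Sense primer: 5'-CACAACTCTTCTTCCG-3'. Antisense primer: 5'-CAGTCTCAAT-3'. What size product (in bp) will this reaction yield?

41 bp

The forward primer matches the template at positions 53–68.
The reverse primer's reverse complement is ATTGAGACTG, which matches the template at positions 84–93.
Amplicon spans positions 53–93: 41 bp.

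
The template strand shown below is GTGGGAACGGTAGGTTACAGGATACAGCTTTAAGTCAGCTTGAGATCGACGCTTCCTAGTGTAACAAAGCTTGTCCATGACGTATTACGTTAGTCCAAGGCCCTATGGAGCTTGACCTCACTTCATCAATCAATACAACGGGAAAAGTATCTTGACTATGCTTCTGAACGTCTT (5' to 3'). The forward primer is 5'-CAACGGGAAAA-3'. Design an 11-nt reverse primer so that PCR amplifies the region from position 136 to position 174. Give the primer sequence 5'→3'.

5'-AAGACGTTCAG-3'

The product's 3' end on the top strand is position 174.
The reverse primer anneals to the top strand over positions 164–174, i.e. to CTGAACGTCTT.
Its sequence written 5'→3' is the reverse complement: AAGACGTTCAG.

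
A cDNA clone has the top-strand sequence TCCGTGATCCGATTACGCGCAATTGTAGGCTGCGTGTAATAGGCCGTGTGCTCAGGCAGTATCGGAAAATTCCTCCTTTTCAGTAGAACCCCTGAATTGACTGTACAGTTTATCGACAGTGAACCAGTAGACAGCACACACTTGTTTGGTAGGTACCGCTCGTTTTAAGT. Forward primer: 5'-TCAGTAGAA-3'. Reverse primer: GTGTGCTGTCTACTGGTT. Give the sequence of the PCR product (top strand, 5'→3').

Scanning the template, TCAGTAGAA occurs at positions 80–88; this primer anneals to the bottom strand there with its 3' end pointing downstream.
The reverse primer's reverse complement is AACCAGTAGACAGCACAC, which matches the template at positions 122–139.
The product is the template from position 80 through 139 (60 bp).

5'-TCAGTAGAACCCCTGAATTGACTGTACAGTTTATCGACAGTGAACCAGTAGACAGCACAC-3'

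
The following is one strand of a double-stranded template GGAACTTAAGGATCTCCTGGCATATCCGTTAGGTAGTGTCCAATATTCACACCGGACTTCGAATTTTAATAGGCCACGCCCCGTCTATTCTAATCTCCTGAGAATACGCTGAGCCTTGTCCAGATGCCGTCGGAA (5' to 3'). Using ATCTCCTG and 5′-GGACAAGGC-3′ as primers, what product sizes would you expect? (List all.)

The forward primer ATCTCCTG matches the top strand at positions 12–19, 93–100.
The reverse primer's reverse complement is GCCTTGTCC, matching at positions 113–121.
Each forward site pairs with the reverse site to give a product ending at position 121: sizes 110, 29 bp.

110 bp, 29 bp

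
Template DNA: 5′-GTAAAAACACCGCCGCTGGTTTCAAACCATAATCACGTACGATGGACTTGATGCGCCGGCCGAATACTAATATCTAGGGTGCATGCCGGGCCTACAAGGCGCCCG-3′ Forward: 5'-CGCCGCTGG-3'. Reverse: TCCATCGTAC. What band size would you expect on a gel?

36 bp

Scanning the template, CGCCGCTGG occurs at positions 11–19; this primer anneals to the bottom strand there with its 3' end pointing downstream.
The reverse primer's reverse complement is GTACGATGGA, which matches the template at positions 37–46.
Amplicon spans positions 11–46: 36 bp.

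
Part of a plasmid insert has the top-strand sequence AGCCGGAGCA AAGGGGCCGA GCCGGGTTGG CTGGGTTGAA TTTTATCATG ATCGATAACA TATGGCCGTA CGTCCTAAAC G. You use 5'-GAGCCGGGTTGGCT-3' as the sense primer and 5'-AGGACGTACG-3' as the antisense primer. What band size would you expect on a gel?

58 bp

The forward primer matches the template at positions 19–32.
Taking the reverse complement of AGGACGTACG gives CGTACGTCCT, found at positions 67–76 on the template; the primer anneals here to the top strand with its 3' end pointing upstream.
Amplicon spans positions 19–76: 58 bp.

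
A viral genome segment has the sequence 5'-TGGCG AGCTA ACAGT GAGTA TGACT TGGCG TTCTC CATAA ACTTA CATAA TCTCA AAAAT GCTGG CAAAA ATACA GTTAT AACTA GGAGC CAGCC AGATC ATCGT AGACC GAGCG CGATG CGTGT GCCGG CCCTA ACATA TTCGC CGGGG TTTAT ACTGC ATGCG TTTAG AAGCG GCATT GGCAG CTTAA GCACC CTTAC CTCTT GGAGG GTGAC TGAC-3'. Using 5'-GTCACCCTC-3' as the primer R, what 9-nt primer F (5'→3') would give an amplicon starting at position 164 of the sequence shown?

5'-CGTTTAGAA-3'

The reverse primer's reverse complement GAGGGTGAC matches the template at positions 207–215; the product starts at position 164.
The forward primer is identical to the top strand over positions 164–172: CGTTTAGAA.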